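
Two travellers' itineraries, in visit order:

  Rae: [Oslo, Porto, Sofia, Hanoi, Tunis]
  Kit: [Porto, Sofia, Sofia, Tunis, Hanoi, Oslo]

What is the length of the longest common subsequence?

Pick Porto (Rae #2, Kit #1) → Sofia (Rae #3, Kit #3) → Hanoi (Rae #4, Kit #5); all 3 stops appear in both, in order, and the DP table's final entry dp[5][6] is also 3, so no common subsequence is longer.

3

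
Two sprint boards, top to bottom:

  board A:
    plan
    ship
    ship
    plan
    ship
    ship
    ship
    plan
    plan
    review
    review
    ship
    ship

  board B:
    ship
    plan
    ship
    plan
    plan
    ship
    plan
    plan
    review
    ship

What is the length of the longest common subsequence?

8

Match plan [1,2], then ship [2,3], then plan [4,5], then ship [7,6], then plan [8,7], then plan [9,8], then review [11,9], then ship [13,10] — 8 tasks in the same relative order in both. The LCS DP gives dp[13][10] = 8, so this is optimal.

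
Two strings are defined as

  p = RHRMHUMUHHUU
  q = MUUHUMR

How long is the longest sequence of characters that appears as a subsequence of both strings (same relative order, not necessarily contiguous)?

5

Pick M (p #4, q #1), U (p #6, q #2), U (p #8, q #3), H (p #10, q #4), U (p #11, q #5); all 5 characters appear in both, in order. The LCS DP gives dp[12][7] = 5, so this is optimal.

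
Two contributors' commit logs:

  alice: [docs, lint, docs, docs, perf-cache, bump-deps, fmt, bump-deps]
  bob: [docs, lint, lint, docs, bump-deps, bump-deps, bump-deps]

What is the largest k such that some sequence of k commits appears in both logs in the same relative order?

Pick docs at alice[1]=bob[1], then lint at alice[2]=bob[3], then docs at alice[3]=bob[4], then bump-deps at alice[6]=bob[6], then bump-deps at alice[8]=bob[7]; all 5 commits appear in both, in order. dp[8][7] = 5 confirms this is the maximum.

5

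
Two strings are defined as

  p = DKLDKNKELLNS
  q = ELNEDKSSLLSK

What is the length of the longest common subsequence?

6

Pick L [3,2], D [4,5], K [5,6], L [9,9], L [10,10], S [12,11]; all 6 characters appear in both, in order. The LCS DP gives dp[12][12] = 6, so this is optimal.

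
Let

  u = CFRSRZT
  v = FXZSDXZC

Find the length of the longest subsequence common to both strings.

3

Pick F at u[2]=v[1]; then S at u[4]=v[4]; then Z at u[6]=v[7]; all 3 characters appear in both, in order, and the DP table's final entry dp[7][8] is also 3, so no common subsequence is longer.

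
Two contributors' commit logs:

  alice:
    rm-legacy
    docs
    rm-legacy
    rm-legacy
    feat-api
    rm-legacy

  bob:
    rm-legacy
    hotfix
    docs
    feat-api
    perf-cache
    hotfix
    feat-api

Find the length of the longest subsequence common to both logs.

3

Pick rm-legacy (alice #1, bob #1); then docs (alice #2, bob #3); then feat-api (alice #5, bob #7); all 3 commits appear in both, in order, and the DP table's final entry dp[6][7] is also 3, so no common subsequence is longer.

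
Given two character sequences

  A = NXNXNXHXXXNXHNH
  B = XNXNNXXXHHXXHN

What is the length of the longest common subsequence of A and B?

11

Taking N at A[1]=B[2] → X at A[2]=B[3] → N at A[3]=B[4] → N at A[5]=B[5] → X at A[6]=B[6] → X at A[8]=B[7] → X at A[9]=B[8] → X at A[10]=B[11] → X at A[12]=B[12] → H at A[13]=B[13] → N at A[14]=B[14] gives a common subsequence of length 11. dp[15][14] = 11 confirms this is the maximum.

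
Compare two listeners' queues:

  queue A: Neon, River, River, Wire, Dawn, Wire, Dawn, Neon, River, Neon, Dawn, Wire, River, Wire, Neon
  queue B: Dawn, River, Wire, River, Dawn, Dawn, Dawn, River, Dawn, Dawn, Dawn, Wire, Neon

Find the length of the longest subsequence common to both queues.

Pick River [2,2], then River [3,4], then Dawn [5,6], then Dawn [7,7], then River [9,8], then Dawn [11,11], then Wire [14,12], then Neon [15,13]; all 8 songs appear in both, in order. Since dp[15][13] = 8, nothing longer is possible.

8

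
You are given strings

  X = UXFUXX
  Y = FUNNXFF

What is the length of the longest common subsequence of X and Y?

3

Match U at X[1]=Y[2], then X at X[2]=Y[5], then F at X[3]=Y[7] — 3 characters in the same relative order in both. dp[6][7] = 3 confirms this is the maximum.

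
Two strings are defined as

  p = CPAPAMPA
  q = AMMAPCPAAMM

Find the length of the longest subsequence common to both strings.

5

Let dp[i][j] be the LCS length of the first i characters of p and the first j characters of q. dp[i][j] = dp[i-1][j-1]+1 when the i-th and j-th characters match, else max(dp[i-1][j], dp[i][j-1]).
    ·  A  M  M  A  P  C  P  A  A  M  M
 ·  0  0  0  0  0  0  0  0  0  0  0  0
 C  0  0  0  0  0  0  1  1  1  1  1  1
 P  0  0  0  0  0  1  1  2  2  2  2  2
 A  0  1  1  1  1  1  1  2  3  3  3  3
 P  0  1  1  1  1  2  2  2  3  3  3  3
 A  0  1  1  1  2  2  2  2  3  4  4  4
 M  0  1  2  2  2  2  2  2  3  4  5  5
 P  0  1  2  2  2  3  3  3  3  4  5  5
 A  0  1  2  2  3  3  3  3  4  4  5  5
dp[8][11] = 5. One LCS (by backtracking along matches): CPAAM.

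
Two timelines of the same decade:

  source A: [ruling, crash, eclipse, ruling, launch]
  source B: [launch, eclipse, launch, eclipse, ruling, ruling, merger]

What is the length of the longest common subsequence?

Pick ruling [1,5]; then ruling [4,6]; all 2 events appear in both, in order. The LCS DP gives dp[5][7] = 2, so this is optimal.

2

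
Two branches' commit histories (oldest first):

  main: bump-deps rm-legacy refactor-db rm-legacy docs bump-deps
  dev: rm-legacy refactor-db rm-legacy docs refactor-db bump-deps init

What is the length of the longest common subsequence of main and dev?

Pick rm-legacy at main[2]=dev[1], then refactor-db at main[3]=dev[2], then rm-legacy at main[4]=dev[3], then docs at main[5]=dev[4], then bump-deps at main[6]=dev[6]; all 5 commits appear in both, in order. dp[6][7] = 5 confirms this is the maximum.

5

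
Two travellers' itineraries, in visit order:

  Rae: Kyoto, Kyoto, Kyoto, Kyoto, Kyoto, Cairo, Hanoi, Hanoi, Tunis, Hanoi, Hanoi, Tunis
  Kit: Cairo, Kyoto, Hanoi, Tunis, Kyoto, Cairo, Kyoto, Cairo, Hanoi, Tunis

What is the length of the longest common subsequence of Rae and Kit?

One common subsequence of length 6: Kyoto at Rae[1]=Kit[2], Kyoto at Rae[2]=Kit[5], Kyoto at Rae[5]=Kit[7], Cairo at Rae[6]=Kit[8], Hanoi at Rae[11]=Kit[9], Tunis at Rae[12]=Kit[10], and the DP table's final entry dp[12][10] is also 6, so no common subsequence is longer.

6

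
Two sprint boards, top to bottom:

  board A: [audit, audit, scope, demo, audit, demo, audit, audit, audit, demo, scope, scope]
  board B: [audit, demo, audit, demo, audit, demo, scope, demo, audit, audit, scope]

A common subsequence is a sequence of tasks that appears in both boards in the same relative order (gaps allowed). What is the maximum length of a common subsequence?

8

Match audit [1,1]; then audit [2,3]; then demo [4,4]; then audit [5,5]; then demo [6,8]; then audit [8,9]; then audit [9,10]; then scope [12,11] — 8 tasks in the same relative order in both. dp[12][11] = 8 confirms this is the maximum.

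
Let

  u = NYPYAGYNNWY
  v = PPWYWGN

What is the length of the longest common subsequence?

4

Let dp[i][j] be the LCS length of the first i characters of u and the first j characters of v. dp[i][j] = dp[i-1][j-1]+1 when the i-th and j-th characters match, else max(dp[i-1][j], dp[i][j-1]).
    ·  P  P  W  Y  W  G  N
 ·  0  0  0  0  0  0  0  0
 N  0  0  0  0  0  0  0  1
 Y  0  0  0  0  1  1  1  1
 P  0  1  1  1  1  1  1  1
 Y  0  1  1  1  2  2  2  2
 A  0  1  1  1  2  2  2  2
 G  0  1  1  1  2  2  3  3
 Y  0  1  1  1  2  2  3  3
 N  0  1  1  1  2  2  3  4
 N  0  1  1  1  2  2  3  4
 W  0  1  1  2  2  3  3  4
 Y  0  1  1  2  3  3  3  4
dp[11][7] = 4. One LCS (by backtracking along matches): PYGN.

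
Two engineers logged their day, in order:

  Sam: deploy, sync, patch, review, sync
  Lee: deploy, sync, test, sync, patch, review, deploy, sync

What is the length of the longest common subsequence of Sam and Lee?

Pick deploy [1,1], sync [2,4], patch [3,5], review [4,6], sync [5,8]; all 5 tasks appear in both, in order, and the DP table's final entry dp[5][8] is also 5, so no common subsequence is longer.

5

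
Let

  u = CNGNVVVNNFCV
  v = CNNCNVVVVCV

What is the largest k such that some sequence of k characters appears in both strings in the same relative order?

Pick C (u #1, v #1), then N (u #2, v #3), then N (u #4, v #5), then V (u #5, v #7), then V (u #6, v #8), then V (u #7, v #9), then C (u #11, v #10), then V (u #12, v #11); all 8 characters appear in both, in order. dp[12][11] = 8 confirms this is the maximum.

8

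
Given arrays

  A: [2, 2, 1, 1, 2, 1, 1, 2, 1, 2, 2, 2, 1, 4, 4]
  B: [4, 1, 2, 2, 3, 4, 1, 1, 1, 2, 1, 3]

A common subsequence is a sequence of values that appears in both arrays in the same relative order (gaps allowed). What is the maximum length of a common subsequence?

Match 2 at A[1]=B[3]; then 2 at A[2]=B[4]; then 1 at A[4]=B[7]; then 1 at A[6]=B[8]; then 1 at A[7]=B[9]; then 2 at A[8]=B[10]; then 1 at A[9]=B[11] — 7 values in the same relative order in both, and the DP table's final entry dp[15][12] is also 7, so no common subsequence is longer.

7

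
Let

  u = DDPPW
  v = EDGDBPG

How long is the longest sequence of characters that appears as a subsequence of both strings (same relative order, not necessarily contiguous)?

One common subsequence of length 3: D [1,2], then D [2,4], then P [3,6], and the DP table's final entry dp[5][7] is also 3, so no common subsequence is longer.

3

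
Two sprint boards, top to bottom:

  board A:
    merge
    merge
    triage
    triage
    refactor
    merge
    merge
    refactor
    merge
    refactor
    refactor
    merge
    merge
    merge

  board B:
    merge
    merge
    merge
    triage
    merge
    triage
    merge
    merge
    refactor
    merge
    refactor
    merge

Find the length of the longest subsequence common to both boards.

10

Match merge (board A #1, board B #2), merge (board A #2, board B #3), triage (board A #3, board B #4), triage (board A #4, board B #6), merge (board A #6, board B #7), merge (board A #7, board B #8), refactor (board A #8, board B #9), merge (board A #9, board B #10), refactor (board A #11, board B #11), merge (board A #14, board B #12) — 10 tasks in the same relative order in both. dp[14][12] = 10 confirms this is the maximum.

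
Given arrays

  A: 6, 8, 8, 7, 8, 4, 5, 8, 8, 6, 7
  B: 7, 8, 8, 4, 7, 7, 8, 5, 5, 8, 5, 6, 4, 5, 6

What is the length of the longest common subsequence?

7

Pick 8 at A[2]=B[2], then 8 at A[3]=B[3], then 7 at A[4]=B[6], then 8 at A[5]=B[10], then 4 at A[6]=B[13], then 5 at A[7]=B[14], then 6 at A[10]=B[15]; all 7 values appear in both, in order. dp[11][15] = 7 confirms this is the maximum.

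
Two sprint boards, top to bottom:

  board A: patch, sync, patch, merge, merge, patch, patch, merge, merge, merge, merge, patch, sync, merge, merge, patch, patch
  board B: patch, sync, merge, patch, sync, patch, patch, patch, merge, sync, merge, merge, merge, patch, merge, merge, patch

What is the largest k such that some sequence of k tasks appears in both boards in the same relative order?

One common subsequence of length 13: patch [1,4] → sync [2,5] → patch [3,6] → patch [6,7] → patch [7,8] → merge [8,9] → merge [9,11] → merge [10,12] → merge [11,13] → patch [12,14] → merge [14,15] → merge [15,16] → patch [17,17], and the DP table's final entry dp[17][17] is also 13, so no common subsequence is longer.

13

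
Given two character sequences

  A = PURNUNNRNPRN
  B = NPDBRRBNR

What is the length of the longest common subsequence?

Let dp[i][j] be the LCS length of the first i characters of A and the first j characters of B. dp[i][j] = dp[i-1][j-1]+1 when the i-th and j-th characters match, else max(dp[i-1][j], dp[i][j-1]).
    ·  N  P  D  B  R  R  B  N  R
 ·  0  0  0  0  0  0  0  0  0  0
 P  0  0  1  1  1  1  1  1  1  1
 U  0  0  1  1  1  1  1  1  1  1
 R  0  0  1  1  1  2  2  2  2  2
 N  0  1  1  1  1  2  2  2  3  3
 U  0  1  1  1  1  2  2  2  3  3
 N  0  1  1  1  1  2  2  2  3  3
 N  0  1  1  1  1  2  2  2  3  3
 R  0  1  1  1  1  2  3  3  3  4
 N  0  1  1  1  1  2  3  3  4  4
 P  0  1  2  2  2  2  3  3  4  4
 R  0  1  2  2  2  3  3  3  4  5
 N  0  1  2  2  2  3  3  3  4  5
dp[12][9] = 5. One LCS (by backtracking along matches): PRRNR.

5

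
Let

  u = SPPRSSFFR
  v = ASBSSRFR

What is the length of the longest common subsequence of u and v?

Let dp[i][j] be the LCS length of the first i characters of u and the first j characters of v. dp[i][j] = dp[i-1][j-1]+1 when the i-th and j-th characters match, else max(dp[i-1][j], dp[i][j-1]).
    ·  A  S  B  S  S  R  F  R
 ·  0  0  0  0  0  0  0  0  0
 S  0  0  1  1  1  1  1  1  1
 P  0  0  1  1  1  1  1  1  1
 P  0  0  1  1  1  1  1  1  1
 R  0  0  1  1  1  1  2  2  2
 S  0  0  1  1  2  2  2  2  2
 S  0  0  1  1  2  3  3  3  3
 F  0  0  1  1  2  3  3  4  4
 F  0  0  1  1  2  3  3  4  4
 R  0  0  1  1  2  3  4  4  5
dp[9][8] = 5. One LCS (by backtracking along matches): SSSFR.

5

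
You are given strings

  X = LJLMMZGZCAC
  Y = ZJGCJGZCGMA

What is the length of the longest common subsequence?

Let dp[i][j] be the LCS length of the first i characters of X and the first j characters of Y. dp[i][j] = dp[i-1][j-1]+1 when the i-th and j-th characters match, else max(dp[i-1][j], dp[i][j-1]).
    ·  Z  J  G  C  J  G  Z  C  G  M  A
 ·  0  0  0  0  0  0  0  0  0  0  0  0
 L  0  0  0  0  0  0  0  0  0  0  0  0
 J  0  0  1  1  1  1  1  1  1  1  1  1
 L  0  0  1  1  1  1  1  1  1  1  1  1
 M  0  0  1  1  1  1  1  1  1  1  2  2
 M  0  0  1  1  1  1  1  1  1  1  2  2
 Z  0  1  1  1  1  1  1  2  2  2  2  2
 G  0  1  1  2  2  2  2  2  2  3  3  3
 Z  0  1  1  2  2  2  2  3  3  3  3  3
 C  0  1  1  2  3  3  3  3  4  4  4  4
 A  0  1  1  2  3  3  3  3  4  4  4  5
 C  0  1  1  2  3  3  3  3  4  4  4  5
dp[11][11] = 5. One LCS (by backtracking along matches): JGZCA.

5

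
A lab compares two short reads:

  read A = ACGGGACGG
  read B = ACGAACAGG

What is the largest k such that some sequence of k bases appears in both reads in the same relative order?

7

Let dp[i][j] be the LCS length of the first i bases of read A and the first j bases of read B. dp[i][j] = dp[i-1][j-1]+1 when the i-th and j-th bases match, else max(dp[i-1][j], dp[i][j-1]).
    ·  A  C  G  A  A  C  A  G  G
 ·  0  0  0  0  0  0  0  0  0  0
 A  0  1  1  1  1  1  1  1  1  1
 C  0  1  2  2  2  2  2  2  2  2
 G  0  1  2  3  3  3  3  3  3  3
 G  0  1  2  3  3  3  3  3  4  4
 G  0  1  2  3  3  3  3  3  4  5
 A  0  1  2  3  4  4  4  4  4  5
 C  0  1  2  3  4  4  5  5  5  5
 G  0  1  2  3  4  4  5  5  6  6
 G  0  1  2  3  4  4  5  5  6  7
dp[9][9] = 7. One LCS (by backtracking along matches): ACGACGG.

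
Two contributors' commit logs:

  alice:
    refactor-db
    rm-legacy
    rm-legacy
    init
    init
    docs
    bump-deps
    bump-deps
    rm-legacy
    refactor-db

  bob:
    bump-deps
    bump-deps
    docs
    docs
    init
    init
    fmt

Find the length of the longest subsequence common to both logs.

2

Pick init at alice[4]=bob[5], init at alice[5]=bob[6]; all 2 commits appear in both, in order. dp[10][7] = 2 confirms this is the maximum.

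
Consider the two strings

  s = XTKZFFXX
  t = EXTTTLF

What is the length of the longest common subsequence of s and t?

Pick X at s[1]=t[2] → T at s[2]=t[5] → F at s[6]=t[7]; all 3 characters appear in both, in order. Since dp[8][7] = 3, nothing longer is possible.

3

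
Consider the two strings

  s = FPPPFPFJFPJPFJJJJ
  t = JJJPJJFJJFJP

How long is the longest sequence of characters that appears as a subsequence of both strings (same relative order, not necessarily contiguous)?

7

Match P at s[6]=t[4] → J at s[8]=t[5] → J at s[11]=t[6] → F at s[13]=t[7] → J at s[14]=t[8] → J at s[15]=t[9] → J at s[16]=t[11] — 7 characters in the same relative order in both, and the DP table's final entry dp[17][12] is also 7, so no common subsequence is longer.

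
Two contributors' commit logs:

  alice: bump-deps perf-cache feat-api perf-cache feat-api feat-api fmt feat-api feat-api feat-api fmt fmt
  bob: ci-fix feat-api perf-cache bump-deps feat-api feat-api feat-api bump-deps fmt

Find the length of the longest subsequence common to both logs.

Taking feat-api (alice #3, bob #2), perf-cache (alice #4, bob #3), feat-api (alice #5, bob #5), feat-api (alice #6, bob #6), feat-api (alice #8, bob #7), fmt (alice #12, bob #9) gives a common subsequence of length 6. Since dp[12][9] = 6, nothing longer is possible.

6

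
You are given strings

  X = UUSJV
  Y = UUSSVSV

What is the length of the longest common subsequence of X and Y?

4

Match U (X #1, Y #1); then U (X #2, Y #2); then S (X #3, Y #6); then V (X #5, Y #7) — 4 characters in the same relative order in both, and the DP table's final entry dp[5][7] is also 4, so no common subsequence is longer.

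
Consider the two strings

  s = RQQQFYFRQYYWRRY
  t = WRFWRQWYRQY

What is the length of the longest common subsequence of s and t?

7

Taking R (s #1, t #2) → F (s #5, t #3) → R (s #8, t #5) → Q (s #9, t #6) → Y (s #11, t #8) → R (s #13, t #9) → Y (s #15, t #11) gives a common subsequence of length 7. The LCS DP gives dp[15][11] = 7, so this is optimal.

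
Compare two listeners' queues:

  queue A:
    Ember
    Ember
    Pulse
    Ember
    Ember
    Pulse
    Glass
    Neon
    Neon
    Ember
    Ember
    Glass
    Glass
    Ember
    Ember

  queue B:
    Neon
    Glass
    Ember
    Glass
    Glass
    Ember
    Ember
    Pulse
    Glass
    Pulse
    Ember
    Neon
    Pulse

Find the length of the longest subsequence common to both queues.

Pick Ember at queue A[1]=queue B[3], then Ember at queue A[4]=queue B[6], then Ember at queue A[5]=queue B[7], then Pulse at queue A[6]=queue B[8], then Glass at queue A[7]=queue B[9], then Neon at queue A[8]=queue B[12]; all 6 songs appear in both, in order. The LCS DP gives dp[15][13] = 6, so this is optimal.

6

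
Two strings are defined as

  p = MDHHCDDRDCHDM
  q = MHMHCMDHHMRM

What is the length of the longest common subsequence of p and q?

7

Match M (p #1, q #1); then H (p #3, q #2); then H (p #4, q #4); then C (p #5, q #5); then D (p #6, q #7); then R (p #8, q #11); then M (p #13, q #12) — 7 characters in the same relative order in both. The LCS DP gives dp[13][12] = 7, so this is optimal.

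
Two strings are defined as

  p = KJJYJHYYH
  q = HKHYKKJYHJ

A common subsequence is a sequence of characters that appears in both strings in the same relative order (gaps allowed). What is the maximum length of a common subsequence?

5

Taking K at p[1]=q[2] → Y at p[4]=q[4] → J at p[5]=q[7] → Y at p[8]=q[8] → H at p[9]=q[9] gives a common subsequence of length 5, and the DP table's final entry dp[9][10] is also 5, so no common subsequence is longer.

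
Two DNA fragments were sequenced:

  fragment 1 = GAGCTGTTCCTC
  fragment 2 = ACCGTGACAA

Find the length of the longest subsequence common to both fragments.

Match A at fragment 1[2]=fragment 2[1] → G at fragment 1[3]=fragment 2[4] → T at fragment 1[5]=fragment 2[5] → G at fragment 1[6]=fragment 2[6] → C at fragment 1[9]=fragment 2[8] — 5 bases in the same relative order in both. dp[12][10] = 5 confirms this is the maximum.

5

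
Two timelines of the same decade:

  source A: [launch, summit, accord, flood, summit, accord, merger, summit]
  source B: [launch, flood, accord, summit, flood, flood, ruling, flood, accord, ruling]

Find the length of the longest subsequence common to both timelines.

One common subsequence of length 4: launch at source A[1]=source B[1], then summit at source A[2]=source B[4], then flood at source A[4]=source B[8], then accord at source A[6]=source B[9], and the DP table's final entry dp[8][10] is also 4, so no common subsequence is longer.

4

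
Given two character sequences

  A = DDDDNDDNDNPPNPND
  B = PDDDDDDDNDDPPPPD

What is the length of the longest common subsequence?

12

Match D (A #1, B #3); then D (A #2, B #4); then D (A #3, B #5); then D (A #4, B #6); then D (A #6, B #7); then D (A #7, B #8); then N (A #8, B #9); then D (A #9, B #11); then P (A #11, B #13); then P (A #12, B #14); then P (A #14, B #15); then D (A #16, B #16) — 12 characters in the same relative order in both, and the DP table's final entry dp[16][16] is also 12, so no common subsequence is longer.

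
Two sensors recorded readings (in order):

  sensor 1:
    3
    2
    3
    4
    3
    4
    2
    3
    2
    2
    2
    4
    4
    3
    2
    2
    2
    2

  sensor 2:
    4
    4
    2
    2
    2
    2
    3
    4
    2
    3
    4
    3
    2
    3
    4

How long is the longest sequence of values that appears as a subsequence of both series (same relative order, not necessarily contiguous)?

Match 4 (sensor 1 #4, sensor 2 #1) → 4 (sensor 1 #6, sensor 2 #2) → 2 (sensor 1 #7, sensor 2 #3) → 2 (sensor 1 #9, sensor 2 #4) → 2 (sensor 1 #10, sensor 2 #5) → 2 (sensor 1 #11, sensor 2 #6) → 4 (sensor 1 #12, sensor 2 #8) → 4 (sensor 1 #13, sensor 2 #11) → 3 (sensor 1 #14, sensor 2 #12) → 2 (sensor 1 #15, sensor 2 #13) — 10 values in the same relative order in both. Since dp[18][15] = 10, nothing longer is possible.

10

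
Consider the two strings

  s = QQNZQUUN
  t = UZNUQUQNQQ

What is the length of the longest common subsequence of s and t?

4

Taking Q [1,5]; then Q [2,7]; then N [3,8]; then Q [5,10] gives a common subsequence of length 4. Since dp[8][10] = 4, nothing longer is possible.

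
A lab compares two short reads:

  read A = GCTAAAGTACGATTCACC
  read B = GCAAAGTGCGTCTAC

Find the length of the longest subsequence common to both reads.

13

Match G (read A #1, read B #1), then C (read A #2, read B #2), then A (read A #4, read B #3), then A (read A #5, read B #4), then A (read A #6, read B #5), then G (read A #7, read B #6), then T (read A #8, read B #7), then C (read A #10, read B #9), then G (read A #11, read B #10), then T (read A #13, read B #11), then T (read A #14, read B #13), then A (read A #16, read B #14), then C (read A #18, read B #15) — 13 bases in the same relative order in both. The LCS DP gives dp[18][15] = 13, so this is optimal.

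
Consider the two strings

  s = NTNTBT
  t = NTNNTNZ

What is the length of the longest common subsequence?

4

One common subsequence of length 4: N at s[1]=t[1], T at s[2]=t[2], N at s[3]=t[4], T at s[4]=t[5]. dp[6][7] = 4 confirms this is the maximum.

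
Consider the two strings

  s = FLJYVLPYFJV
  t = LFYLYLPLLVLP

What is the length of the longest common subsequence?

6

One common subsequence of length 6: F [1,2], then L [2,4], then Y [4,5], then V [5,10], then L [6,11], then P [7,12]. dp[11][12] = 6 confirms this is the maximum.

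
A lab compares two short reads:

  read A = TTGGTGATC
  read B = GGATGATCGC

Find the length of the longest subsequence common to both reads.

Match G (read A #3, read B #1), G (read A #4, read B #2), T (read A #5, read B #4), G (read A #6, read B #5), A (read A #7, read B #6), T (read A #8, read B #7), C (read A #9, read B #10) — 7 bases in the same relative order in both. The LCS DP gives dp[9][10] = 7, so this is optimal.

7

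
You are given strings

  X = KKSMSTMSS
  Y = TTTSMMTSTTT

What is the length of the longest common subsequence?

Pick S at X[3]=Y[4]; then M at X[4]=Y[6]; then S at X[5]=Y[8]; then T at X[6]=Y[11]; all 4 characters appear in both, in order. Since dp[9][11] = 4, nothing longer is possible.

4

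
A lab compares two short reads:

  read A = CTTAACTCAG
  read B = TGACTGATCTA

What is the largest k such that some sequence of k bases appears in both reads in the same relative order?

Let dp[i][j] be the LCS length of the first i bases of read A and the first j bases of read B. dp[i][j] = dp[i-1][j-1]+1 when the i-th and j-th bases match, else max(dp[i-1][j], dp[i][j-1]).
    ·  T  G  A  C  T  G  A  T  C  T  A
 ·  0  0  0  0  0  0  0  0  0  0  0  0
 C  0  0  0  0  1  1  1  1  1  1  1  1
 T  0  1  1  1  1  2  2  2  2  2  2  2
 T  0  1  1  1  1  2  2  2  3  3  3  3
 A  0  1  1  2  2  2  2  3  3  3  3  4
 A  0  1  1  2  2  2  2  3  3  3  3  4
 C  0  1  1  2  3  3  3  3  3  4  4  4
 T  0  1  1  2  3  4  4  4  4  4  5  5
 C  0  1  1  2  3  4  4  4  4  5  5  5
 A  0  1  1  2  3  4  4  5  5  5  5  6
 G  0  1  2  2  3  4  5  5  5  5  5  6
dp[10][11] = 6. One LCS (by backtracking along matches): CTTCTA.

6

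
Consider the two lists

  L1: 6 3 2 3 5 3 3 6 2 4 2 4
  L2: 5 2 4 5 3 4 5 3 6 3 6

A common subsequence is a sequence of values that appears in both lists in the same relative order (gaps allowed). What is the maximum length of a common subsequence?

6

Let dp[i][j] be the LCS length of the first i values of L1 and the first j values of L2. dp[i][j] = dp[i-1][j-1]+1 when the i-th and j-th values match, else max(dp[i-1][j], dp[i][j-1]).
    ·  5  2  4  5  3  4  5  3  6  3  6
 ·  0  0  0  0  0  0  0  0  0  0  0  0
 6  0  0  0  0  0  0  0  0  0  1  1  1
 3  0  0  0  0  0  1  1  1  1  1  2  2
 2  0  0  1  1  1  1  1  1  1  1  2  2
 3  0  0  1  1  1  2  2  2  2  2  2  2
 5  0  1  1  1  2  2  2  3  3  3  3  3
 3  0  1  1  1  2  3  3  3  4  4  4  4
 3  0  1  1  1  2  3  3  3  4  4  5  5
 6  0  1  1  1  2  3  3  3  4  5  5  6
 2  0  1  2  2  2  3  3  3  4  5  5  6
 4  0  1  2  3  3  3  4  4  4  5  5  6
 2  0  1  2  3  3  3  4  4  4  5  5  6
 4  0  1  2  3  3  3  4  4  4  5  5  6
dp[12][11] = 6. One LCS (by backtracking along matches): 2, 3, 5, 3, 3, 6.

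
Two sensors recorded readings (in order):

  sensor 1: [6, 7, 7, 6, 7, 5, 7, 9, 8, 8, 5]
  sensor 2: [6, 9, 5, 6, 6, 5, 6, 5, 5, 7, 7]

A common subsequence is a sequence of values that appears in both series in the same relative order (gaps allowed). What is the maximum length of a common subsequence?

4

Pick 6 [1,5] → 6 [4,7] → 7 [5,10] → 7 [7,11]; all 4 values appear in both, in order. dp[11][11] = 4 confirms this is the maximum.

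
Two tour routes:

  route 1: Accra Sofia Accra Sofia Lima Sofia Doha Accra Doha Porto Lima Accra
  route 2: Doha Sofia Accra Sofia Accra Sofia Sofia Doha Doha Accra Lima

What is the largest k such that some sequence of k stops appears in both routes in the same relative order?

Match Accra at route 1[1]=route 2[3]; then Sofia at route 1[2]=route 2[4]; then Accra at route 1[3]=route 2[5]; then Sofia at route 1[4]=route 2[6]; then Sofia at route 1[6]=route 2[7]; then Doha at route 1[7]=route 2[9]; then Accra at route 1[8]=route 2[10]; then Lima at route 1[11]=route 2[11] — 8 stops in the same relative order in both. Since dp[12][11] = 8, nothing longer is possible.

8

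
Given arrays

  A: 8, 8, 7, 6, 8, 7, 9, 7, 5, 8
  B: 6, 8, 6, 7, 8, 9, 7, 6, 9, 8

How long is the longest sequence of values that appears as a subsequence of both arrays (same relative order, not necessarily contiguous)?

6

Let dp[i][j] be the LCS length of the first i values of A and the first j values of B. dp[i][j] = dp[i-1][j-1]+1 when the i-th and j-th values match, else max(dp[i-1][j], dp[i][j-1]).
    ·  6  8  6  7  8  9  7  6  9  8
 ·  0  0  0  0  0  0  0  0  0  0  0
 8  0  0  1  1  1  1  1  1  1  1  1
 8  0  0  1  1  1  2  2  2  2  2  2
 7  0  0  1  1  2  2  2  3  3  3  3
 6  0  1  1  2  2  2  2  3  4  4  4
 8  0  1  2  2  2  3  3  3  4  4  5
 7  0  1  2  2  3  3  3  4  4  4  5
 9  0  1  2  2  3  3  4  4  4  5  5
 7  0  1  2  2  3  3  4  5  5  5  5
 5  0  1  2  2  3  3  4  5  5  5  5
 8  0  1  2  2  3  4  4  5  5  5  6
dp[10][10] = 6. One LCS (by backtracking along matches): 8, 8, 7, 6, 9, 8.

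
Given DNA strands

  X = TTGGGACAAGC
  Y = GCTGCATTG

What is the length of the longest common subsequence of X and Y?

5

Taking T at X[2]=Y[3], then G at X[5]=Y[4], then C at X[7]=Y[5], then A at X[8]=Y[6], then G at X[10]=Y[9] gives a common subsequence of length 5. dp[11][9] = 5 confirms this is the maximum.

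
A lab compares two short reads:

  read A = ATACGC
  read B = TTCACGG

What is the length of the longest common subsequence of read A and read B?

4

Let dp[i][j] be the LCS length of the first i bases of read A and the first j bases of read B. dp[i][j] = dp[i-1][j-1]+1 when the i-th and j-th bases match, else max(dp[i-1][j], dp[i][j-1]).
    ·  T  T  C  A  C  G  G
 ·  0  0  0  0  0  0  0  0
 A  0  0  0  0  1  1  1  1
 T  0  1  1  1  1  1  1  1
 A  0  1  1  1  2  2  2  2
 C  0  1  1  2  2  3  3  3
 G  0  1  1  2  2  3  4  4
 C  0  1  1  2  2  3  4  4
dp[6][7] = 4. One LCS (by backtracking along matches): TACG.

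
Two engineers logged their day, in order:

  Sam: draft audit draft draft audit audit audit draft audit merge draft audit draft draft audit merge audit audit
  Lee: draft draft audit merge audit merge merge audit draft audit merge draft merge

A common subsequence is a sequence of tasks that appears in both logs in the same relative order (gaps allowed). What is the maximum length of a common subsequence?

10

Pick draft [3,1]; then draft [4,2]; then audit [5,3]; then audit [6,5]; then audit [7,8]; then draft [8,9]; then audit [9,10]; then merge [10,11]; then draft [14,12]; then merge [16,13]; all 10 tasks appear in both, in order. dp[18][13] = 10 confirms this is the maximum.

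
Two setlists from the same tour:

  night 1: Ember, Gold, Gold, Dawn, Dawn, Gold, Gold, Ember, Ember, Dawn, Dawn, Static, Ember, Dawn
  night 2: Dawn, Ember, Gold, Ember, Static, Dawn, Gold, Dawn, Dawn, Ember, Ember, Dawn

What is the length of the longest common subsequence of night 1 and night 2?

8

One common subsequence of length 8: Ember [1,2]; then Gold [2,3]; then Gold [3,7]; then Dawn [4,8]; then Dawn [5,9]; then Ember [9,10]; then Ember [13,11]; then Dawn [14,12]. The LCS DP gives dp[14][12] = 8, so this is optimal.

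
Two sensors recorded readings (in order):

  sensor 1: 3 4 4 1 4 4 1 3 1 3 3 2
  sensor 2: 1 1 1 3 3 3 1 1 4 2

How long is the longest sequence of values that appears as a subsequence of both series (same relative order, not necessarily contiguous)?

One common subsequence of length 6: 1 [4,2] → 1 [7,3] → 3 [8,4] → 3 [10,5] → 3 [11,6] → 2 [12,10]. dp[12][10] = 6 confirms this is the maximum.

6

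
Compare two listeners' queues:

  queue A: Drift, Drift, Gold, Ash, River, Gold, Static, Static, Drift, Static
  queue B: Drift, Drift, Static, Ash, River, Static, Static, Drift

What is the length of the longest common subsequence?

Match Drift [1,1], Drift [2,2], Ash [4,4], River [5,5], Static [7,6], Static [8,7], Drift [9,8] — 7 songs in the same relative order in both. Since dp[10][8] = 7, nothing longer is possible.

7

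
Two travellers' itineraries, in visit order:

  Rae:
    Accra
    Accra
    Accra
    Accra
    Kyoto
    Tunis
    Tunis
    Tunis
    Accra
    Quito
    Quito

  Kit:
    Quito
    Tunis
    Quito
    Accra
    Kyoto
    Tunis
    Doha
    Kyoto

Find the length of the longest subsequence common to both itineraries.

3

Match Accra at Rae[4]=Kit[4], then Kyoto at Rae[5]=Kit[5], then Tunis at Rae[6]=Kit[6] — 3 stops in the same relative order in both. Since dp[11][8] = 3, nothing longer is possible.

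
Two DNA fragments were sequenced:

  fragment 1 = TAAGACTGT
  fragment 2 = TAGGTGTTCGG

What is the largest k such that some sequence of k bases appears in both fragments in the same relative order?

6

Let dp[i][j] be the LCS length of the first i bases of fragment 1 and the first j bases of fragment 2. dp[i][j] = dp[i-1][j-1]+1 when the i-th and j-th bases match, else max(dp[i-1][j], dp[i][j-1]).
    ·  T  A  G  G  T  G  T  T  C  G  G
 ·  0  0  0  0  0  0  0  0  0  0  0  0
 T  0  1  1  1  1  1  1  1  1  1  1  1
 A  0  1  2  2  2  2  2  2  2  2  2  2
 A  0  1  2  2  2  2  2  2  2  2  2  2
 G  0  1  2  3  3  3  3  3  3  3  3  3
 A  0  1  2  3  3  3  3  3  3  3  3  3
 C  0  1  2  3  3  3  3  3  3  4  4  4
 T  0  1  2  3  3  4  4  4  4  4  4  4
 G  0  1  2  3  4  4  5  5  5  5  5  5
 T  0  1  2  3  4  5  5  6  6  6  6  6
dp[9][11] = 6. One LCS (by backtracking along matches): TAGTGT.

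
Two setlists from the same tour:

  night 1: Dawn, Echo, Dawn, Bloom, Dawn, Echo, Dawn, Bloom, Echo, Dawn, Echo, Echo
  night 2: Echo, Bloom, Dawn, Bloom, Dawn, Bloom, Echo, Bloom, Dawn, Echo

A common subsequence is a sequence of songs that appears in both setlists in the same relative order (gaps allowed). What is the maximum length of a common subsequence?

8

One common subsequence of length 8: Echo [2,1]; then Dawn [3,3]; then Bloom [4,4]; then Dawn [5,5]; then Echo [6,7]; then Bloom [8,8]; then Dawn [10,9]; then Echo [12,10]. The LCS DP gives dp[12][10] = 8, so this is optimal.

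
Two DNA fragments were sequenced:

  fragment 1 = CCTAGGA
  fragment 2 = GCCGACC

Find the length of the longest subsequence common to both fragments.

4

Pick C (fragment 1 #1, fragment 2 #2), C (fragment 1 #2, fragment 2 #3), G (fragment 1 #6, fragment 2 #4), A (fragment 1 #7, fragment 2 #5); all 4 bases appear in both, in order. dp[7][7] = 4 confirms this is the maximum.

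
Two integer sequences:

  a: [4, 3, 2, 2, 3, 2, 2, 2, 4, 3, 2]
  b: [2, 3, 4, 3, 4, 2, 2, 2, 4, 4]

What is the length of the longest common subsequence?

Match 4 [1,3] → 3 [2,4] → 2 [3,6] → 2 [4,7] → 2 [6,8] → 4 [9,10] — 6 values in the same relative order in both. The LCS DP gives dp[11][10] = 6, so this is optimal.

6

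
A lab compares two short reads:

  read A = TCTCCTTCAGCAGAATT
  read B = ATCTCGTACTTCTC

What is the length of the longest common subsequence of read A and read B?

Pick T (read A #1, read B #2), then C (read A #2, read B #3), then T (read A #3, read B #4), then C (read A #4, read B #5), then C (read A #5, read B #9), then T (read A #6, read B #10), then T (read A #7, read B #11), then C (read A #8, read B #12), then C (read A #11, read B #14); all 9 bases appear in both, in order. The LCS DP gives dp[17][14] = 9, so this is optimal.

9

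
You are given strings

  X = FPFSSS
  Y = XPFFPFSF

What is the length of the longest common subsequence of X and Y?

Match F [1,4] → P [2,5] → F [3,6] → S [4,7] — 4 characters in the same relative order in both. Since dp[6][8] = 4, nothing longer is possible.

4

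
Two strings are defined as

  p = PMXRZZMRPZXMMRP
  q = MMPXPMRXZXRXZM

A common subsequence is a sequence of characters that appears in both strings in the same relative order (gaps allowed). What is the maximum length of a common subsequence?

Taking P at p[1]=q[5]; then M at p[2]=q[6]; then X at p[3]=q[8]; then Z at p[5]=q[9]; then R at p[8]=q[11]; then Z at p[10]=q[13]; then M at p[13]=q[14] gives a common subsequence of length 7. Since dp[15][14] = 7, nothing longer is possible.

7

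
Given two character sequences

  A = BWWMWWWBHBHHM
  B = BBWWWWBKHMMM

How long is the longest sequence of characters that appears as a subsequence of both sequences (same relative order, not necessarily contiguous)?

8

Match B at A[1]=B[2], W at A[3]=B[3], W at A[5]=B[4], W at A[6]=B[5], W at A[7]=B[6], B at A[8]=B[7], H at A[9]=B[9], M at A[13]=B[12] — 8 characters in the same relative order in both. The LCS DP gives dp[13][12] = 8, so this is optimal.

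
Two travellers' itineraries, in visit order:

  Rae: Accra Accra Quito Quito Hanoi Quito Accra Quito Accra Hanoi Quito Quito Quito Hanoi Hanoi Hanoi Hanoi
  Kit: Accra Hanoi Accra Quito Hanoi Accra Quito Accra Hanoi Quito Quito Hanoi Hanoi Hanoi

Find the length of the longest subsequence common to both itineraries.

13

Pick Accra (Rae #1, Kit #1), then Accra (Rae #2, Kit #3), then Quito (Rae #4, Kit #4), then Hanoi (Rae #5, Kit #5), then Accra (Rae #7, Kit #6), then Quito (Rae #8, Kit #7), then Accra (Rae #9, Kit #8), then Hanoi (Rae #10, Kit #9), then Quito (Rae #12, Kit #10), then Quito (Rae #13, Kit #11), then Hanoi (Rae #15, Kit #12), then Hanoi (Rae #16, Kit #13), then Hanoi (Rae #17, Kit #14); all 13 stops appear in both, in order, and the DP table's final entry dp[17][14] is also 13, so no common subsequence is longer.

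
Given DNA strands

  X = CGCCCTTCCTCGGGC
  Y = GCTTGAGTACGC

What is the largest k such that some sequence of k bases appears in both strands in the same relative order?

8

Taking G [2,1], C [5,2], T [6,3], T [7,4], T [10,8], C [11,10], G [14,11], C [15,12] gives a common subsequence of length 8. dp[15][12] = 8 confirms this is the maximum.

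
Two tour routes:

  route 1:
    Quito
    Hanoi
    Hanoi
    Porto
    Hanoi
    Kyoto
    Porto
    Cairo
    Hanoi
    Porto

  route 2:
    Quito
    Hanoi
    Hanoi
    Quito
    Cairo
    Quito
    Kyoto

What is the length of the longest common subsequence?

4

One common subsequence of length 4: Quito [1,1], Hanoi [2,2], Hanoi [3,3], Kyoto [6,7], and the DP table's final entry dp[10][7] is also 4, so no common subsequence is longer.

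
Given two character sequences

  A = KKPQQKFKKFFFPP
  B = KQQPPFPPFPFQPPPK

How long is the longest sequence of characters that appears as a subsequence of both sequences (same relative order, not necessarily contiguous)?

Pick K at A[2]=B[1], Q at A[4]=B[2], Q at A[5]=B[3], F at A[7]=B[6], F at A[10]=B[9], F at A[11]=B[11], P at A[13]=B[14], P at A[14]=B[15]; all 8 characters appear in both, in order, and the DP table's final entry dp[14][16] is also 8, so no common subsequence is longer.

8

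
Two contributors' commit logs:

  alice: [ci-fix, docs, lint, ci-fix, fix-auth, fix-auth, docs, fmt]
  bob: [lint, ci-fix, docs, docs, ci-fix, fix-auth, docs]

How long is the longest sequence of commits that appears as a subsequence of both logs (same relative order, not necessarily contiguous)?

5

One common subsequence of length 5: ci-fix [1,2], docs [2,4], ci-fix [4,5], fix-auth [6,6], docs [7,7]. dp[8][7] = 5 confirms this is the maximum.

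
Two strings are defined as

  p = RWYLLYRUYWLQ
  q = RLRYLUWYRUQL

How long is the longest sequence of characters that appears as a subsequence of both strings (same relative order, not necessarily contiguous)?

Pick R (p #1, q #3) → Y (p #3, q #4) → L (p #4, q #5) → Y (p #6, q #8) → R (p #7, q #9) → U (p #8, q #10) → L (p #11, q #12); all 7 characters appear in both, in order. The LCS DP gives dp[12][12] = 7, so this is optimal.

7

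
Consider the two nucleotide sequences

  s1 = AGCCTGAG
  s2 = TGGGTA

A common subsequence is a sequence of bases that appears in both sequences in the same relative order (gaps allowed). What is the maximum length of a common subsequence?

Match G [2,4]; then T [5,5]; then A [7,6] — 3 bases in the same relative order in both. The LCS DP gives dp[8][6] = 3, so this is optimal.

3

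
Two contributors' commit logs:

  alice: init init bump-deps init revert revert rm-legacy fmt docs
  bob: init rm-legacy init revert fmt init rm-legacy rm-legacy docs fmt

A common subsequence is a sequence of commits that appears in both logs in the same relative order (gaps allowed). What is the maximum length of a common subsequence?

5

Pick init at alice[1]=bob[1], init at alice[2]=bob[3], init at alice[4]=bob[6], rm-legacy at alice[7]=bob[8], fmt at alice[8]=bob[10]; all 5 commits appear in both, in order. Since dp[9][10] = 5, nothing longer is possible.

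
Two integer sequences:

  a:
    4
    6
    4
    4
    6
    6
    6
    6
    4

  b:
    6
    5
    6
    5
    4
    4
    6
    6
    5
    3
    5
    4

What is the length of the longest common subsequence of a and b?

6

Match 6 [2,3] → 4 [3,5] → 4 [4,6] → 6 [5,7] → 6 [6,8] → 4 [9,12] — 6 values in the same relative order in both. The LCS DP gives dp[9][12] = 6, so this is optimal.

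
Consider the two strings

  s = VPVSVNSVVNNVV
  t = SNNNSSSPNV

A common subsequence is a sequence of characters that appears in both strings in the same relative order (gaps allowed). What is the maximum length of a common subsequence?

5

Taking S at s[4]=t[1], N at s[6]=t[4], S at s[7]=t[7], N at s[11]=t[9], V at s[13]=t[10] gives a common subsequence of length 5. Since dp[13][10] = 5, nothing longer is possible.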